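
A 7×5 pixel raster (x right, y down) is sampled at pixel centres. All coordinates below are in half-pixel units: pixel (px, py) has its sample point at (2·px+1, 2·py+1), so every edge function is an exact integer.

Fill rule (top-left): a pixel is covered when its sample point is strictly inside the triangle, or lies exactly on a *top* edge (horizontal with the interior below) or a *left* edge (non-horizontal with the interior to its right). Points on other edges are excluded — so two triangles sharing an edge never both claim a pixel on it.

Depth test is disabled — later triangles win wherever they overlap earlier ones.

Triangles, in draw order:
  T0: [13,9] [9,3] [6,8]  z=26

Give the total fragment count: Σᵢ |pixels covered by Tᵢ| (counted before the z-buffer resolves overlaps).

T0:
  2·area = 38  (B↔C swapped to make it positive)
  edge (13, 9)→(6, 8): d=(-7,-1) top-left  bias=+0
  edge (6, 8)→(9, 3): d=(3,-5) top-left  bias=+0
  edge (9, 3)→(13, 9): d=(4,6) right/bottom  bias=-1
    (4,1)@(9, 3): e=[38,0,0] → ·  [on edge]
    (4,2)@(9, 5): e=[24,6,8] → #
    (5,2)@(11, 5): e=[26,16,-4] → ·
    (3,3)@(7, 7): e=[8,2,28] → #
    (5,3)@(11, 7): e=[12,22,4] → #
    (6,3)@(13, 7): e=[14,32,-8] → ·
    (3,4)@(7, 9): e=[-6,8,36] → ·
    (4,4)@(9, 9): e=[-4,18,24] → ·
    (5,4)@(11, 9): e=[-2,28,12] → ·
    (6,4)@(13, 9): e=[0,38,0] → ·  [on edge]
  covered (4 px):
    · · · · · · ·
    · · · · · · ·
    · · · · # · ·
    · · · # # # ·
    · · · · · · ·

Answer: 4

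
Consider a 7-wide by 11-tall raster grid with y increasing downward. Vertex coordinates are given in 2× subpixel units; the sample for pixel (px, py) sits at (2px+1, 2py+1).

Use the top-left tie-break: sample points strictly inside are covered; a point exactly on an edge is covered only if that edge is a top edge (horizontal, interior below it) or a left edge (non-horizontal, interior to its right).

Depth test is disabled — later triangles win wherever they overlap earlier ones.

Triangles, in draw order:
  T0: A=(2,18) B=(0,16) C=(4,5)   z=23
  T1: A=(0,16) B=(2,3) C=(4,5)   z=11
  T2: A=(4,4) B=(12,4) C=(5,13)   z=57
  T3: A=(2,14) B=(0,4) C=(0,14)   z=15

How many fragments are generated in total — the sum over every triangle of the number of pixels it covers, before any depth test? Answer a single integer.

T0:
  2·area = 30
  edge (2, 18)→(0, 16): d=(-2,-2) top-left  bias=+0
  edge (0, 16)→(4, 5): d=(4,-11) top-left  bias=+0
  edge (4, 5)→(2, 18): d=(-2,13) right/bottom  bias=-1
    (1,4)@(3, 9): e=[20,5,5] → █
    (2,4)@(5, 9): e=[24,27,-21] → ·
    (1,5)@(3, 11): e=[16,13,1] → █
    (2,5)@(5, 11): e=[20,35,-25] → ·
    (1,6)@(3, 13): e=[12,21,-3] → ·
    (0,7)@(1, 15): e=[4,7,19] → █
    (1,7)@(3, 15): e=[8,29,-7] → ·
    (0,8)@(1, 17): e=[0,15,15] → █  [on edge]
    (1,8)@(3, 17): e=[4,37,-11] → ·
    (0,9)@(1, 19): e=[-4,23,11] → ·
    (1,9)@(3, 19): e=[0,45,-15] → ·  [on edge]
    (2,10)@(5, 21): e=[0,75,-45] → ·  [on edge]
  covered (4 px):
    · · · · · · ·
    · · · · · · ·
    · · · · · · ·
    · · · · · · ·
    · █ · · · · ·
    · █ · · · · ·
    · · · · · · ·
    █ · · · · · ·
    █ · · · · · ·
    · · · · · · ·
    · · · · · · ·
T1:
  2·area = 30
  edge (0, 16)→(2, 3): d=(2,-13) top-left  bias=+0
  edge (2, 3)→(4, 5): d=(2,2) right/bottom  bias=-1
  edge (4, 5)→(0, 16): d=(-4,11) right/bottom  bias=-1
    (1,2)@(3, 5): e=[17,2,11] → █
    (2,2)@(5, 5): e=[43,-2,-11] → ·
    (1,3)@(3, 7): e=[21,6,3] → █
    (2,3)@(5, 7): e=[47,2,-19] → ·
    (1,4)@(3, 9): e=[25,10,-5] → ·
    (0,5)@(1, 11): e=[3,18,9] → █
    (1,5)@(3, 11): e=[29,14,-13] → ·
    (0,6)@(1, 13): e=[7,22,1] → █
    (1,6)@(3, 13): e=[33,18,-21] → ·
    (0,7)@(1, 15): e=[11,26,-7] → ·
  covered (4 px):
    · · · · · · ·
    · · · · · · ·
    · █ · · · · ·
    · █ · · · · ·
    · · · · · · ·
    █ · · · · · ·
    █ · · · · · ·
    · · · · · · ·
    · · · · · · ·
    · · · · · · ·
    · · · · · · ·
T2:
  2·area = 72
  edge (4, 4)→(12, 4): d=(8,0) top-left  bias=+0
  edge (12, 4)→(5, 13): d=(-7,9) right/bottom  bias=-1
  edge (5, 13)→(4, 4): d=(-1,-9) top-left  bias=+0
    (2,2)@(5, 5): e=[8,56,8] → █
    (3,2)@(7, 5): e=[8,38,26] → █
    (4,2)@(9, 5): e=[8,20,44] → █
    (5,2)@(11, 5): e=[8,2,62] → █
    (6,2)@(13, 5): e=[8,-16,80] → ·
    (2,3)@(5, 7): e=[24,42,6] → █
    (5,3)@(11, 7): e=[24,-12,60] → ·
    (2,4)@(5, 9): e=[40,28,4] → █
    (4,4)@(9, 9): e=[40,-8,40] → ·
    (2,5)@(5, 11): e=[56,14,2] → █
    (3,5)@(7, 11): e=[56,-4,20] → ·
    (2,6)@(5, 13): e=[72,0,0] → ·  [on edge]
  covered (10 px):
    · · · · · · ·
    · · · · · · ·
    · · █ █ █ █ ·
    · · █ █ █ · ·
    · · █ █ · · ·
    · · █ · · · ·
    · · · · · · ·
    · · · · · · ·
    · · · · · · ·
    · · · · · · ·
    · · · · · · ·
T3:
  2·area = 20  (B↔C swapped to make it positive)
  edge (2, 14)→(0, 14): d=(-2,0) right/bottom  bias=-1
  edge (0, 14)→(0, 4): d=(0,-10) top-left  bias=+0
  edge (0, 4)→(2, 14): d=(2,10) right/bottom  bias=-1
    (0,4)@(1, 9): e=[10,10,0] → ·  [on edge]
    (0,5)@(1, 11): e=[6,10,4] → █
    (1,5)@(3, 11): e=[6,30,-16] → ·
    (0,6)@(1, 13): e=[2,10,8] → █
    (1,6)@(3, 13): e=[2,30,-12] → ·
    (0,7)@(1, 15): e=[-2,10,12] → ·
    (1,9)@(3, 19): e=[-10,30,0] → ·  [on edge]
  covered (2 px):
    · · · · · · ·
    · · · · · · ·
    · · · · · · ·
    · · · · · · ·
    · · · · · · ·
    █ · · · · · ·
    █ · · · · · ·
    · · · · · · ·
    · · · · · · ·
    · · · · · · ·
    · · · · · · ·

Final: 20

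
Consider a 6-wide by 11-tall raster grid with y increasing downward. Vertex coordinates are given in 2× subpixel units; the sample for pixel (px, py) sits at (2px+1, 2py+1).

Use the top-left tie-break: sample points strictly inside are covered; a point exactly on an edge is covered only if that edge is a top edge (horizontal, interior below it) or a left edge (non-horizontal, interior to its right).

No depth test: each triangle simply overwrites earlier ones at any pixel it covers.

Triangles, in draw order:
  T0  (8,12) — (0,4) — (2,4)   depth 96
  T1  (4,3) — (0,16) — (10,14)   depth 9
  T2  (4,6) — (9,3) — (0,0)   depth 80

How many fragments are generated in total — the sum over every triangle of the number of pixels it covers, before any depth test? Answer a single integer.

T0:
  2·area = 16
  edge (8, 12)→(0, 4): d=(-8,-8) top-left  bias=+0
  edge (0, 4)→(2, 4): d=(2,0) top-left  bias=+0
  edge (2, 4)→(8, 12): d=(6,8) right/bottom  bias=-1
    (0,2)@(1, 5): e=[0,2,14] → #  [on edge]
    (1,2)@(3, 5): e=[16,2,-2] → ·
    (0,3)@(1, 7): e=[-16,6,26] → ·
    (1,3)@(3, 7): e=[0,6,10] → #  [on edge]
    (2,3)@(5, 7): e=[16,6,-6] → ·
    (1,4)@(3, 9): e=[-16,10,22] → ·
    (2,4)@(5, 9): e=[0,10,6] → #  [on edge]
    (3,4)@(7, 9): e=[16,10,-10] → ·
    (2,5)@(5, 11): e=[-16,14,18] → ·
    (3,5)@(7, 11): e=[0,14,2] → #  [on edge]
    (4,5)@(9, 11): e=[16,14,-14] → ·
    (3,6)@(7, 13): e=[-16,18,14] → ·
    (4,6)@(9, 13): e=[0,18,-2] → ·  [on edge]
    (5,7)@(11, 15): e=[0,22,-6] → ·  [on edge]
  covered (4 px):
    · · · · · ·
    · · · · · ·
    # · · · · ·
    · # · · · ·
    · · # · · ·
    · · · # · ·
    · · · · · ·
    · · · · · ·
    · · · · · ·
    · · · · · ·
    · · · · · ·
T1:
  2·area = 122  (B↔C swapped to make it positive)
  edge (4, 3)→(10, 14): d=(6,11) right/bottom  bias=-1
  edge (10, 14)→(0, 16): d=(-10,2) right/bottom  bias=-1
  edge (0, 16)→(4, 3): d=(4,-13) top-left  bias=+0
    (2,2)@(5, 5): e=[1,100,21] → #
    (3,2)@(7, 5): e=[-21,96,47] → ·
    (1,3)@(3, 7): e=[35,84,3] → #
    (3,3)@(7, 7): e=[-9,76,55] → ·
    (1,4)@(3, 9): e=[47,64,11] → #
    (3,4)@(7, 9): e=[3,56,63] → #
    (4,4)@(9, 9): e=[-19,52,89] → ·
    (1,5)@(3, 11): e=[59,44,19] → #
    (4,5)@(9, 11): e=[-7,32,97] → ·
    (0,6)@(1, 13): e=[93,28,1] → #
    (4,6)@(9, 13): e=[5,12,105] → #
    (5,6)@(11, 13): e=[-17,8,131] → ·
    (2,7)@(5, 15): e=[61,0,61] → ·  [on edge]
  covered (16 px):
    · · · · · ·
    · · · · · ·
    · · # · · ·
    · # # · · ·
    · # # # · ·
    · # # # · ·
    # # # # # ·
    # # · · · ·
    · · · · · ·
    · · · · · ·
    · · · · · ·
T2:
  2·area = 42  (B↔C swapped to make it positive)
  edge (4, 6)→(0, 0): d=(-4,-6) top-left  bias=+0
  edge (0, 0)→(9, 3): d=(9,3) right/bottom  bias=-1
  edge (9, 3)→(4, 6): d=(-5,3) right/bottom  bias=-1
    (0,0)@(1, 1): e=[2,6,34] → #
    (1,0)@(3, 1): e=[14,0,28] → ·  [on edge]
    (0,1)@(1, 3): e=[-6,24,24] → ·
    (1,1)@(3, 3): e=[6,18,18] → #
    (2,1)@(5, 3): e=[18,12,12] → #
    (3,1)@(7, 3): e=[30,6,6] → #
    (4,1)@(9, 3): e=[42,0,0] → ·  [on edge]
    (1,2)@(3, 5): e=[-2,36,8] → ·
    (2,2)@(5, 5): e=[10,30,2] → #
    (3,2)@(7, 5): e=[22,24,-4] → ·
    (2,3)@(5, 7): e=[2,48,-8] → ·
  covered (5 px):
    # · · · · ·
    · # # # · ·
    · · # · · ·
    · · · · · ·
    · · · · · ·
    · · · · · ·
    · · · · · ·
    · · · · · ·
    · · · · · ·
    · · · · · ·
    · · · · · ·

Final: 25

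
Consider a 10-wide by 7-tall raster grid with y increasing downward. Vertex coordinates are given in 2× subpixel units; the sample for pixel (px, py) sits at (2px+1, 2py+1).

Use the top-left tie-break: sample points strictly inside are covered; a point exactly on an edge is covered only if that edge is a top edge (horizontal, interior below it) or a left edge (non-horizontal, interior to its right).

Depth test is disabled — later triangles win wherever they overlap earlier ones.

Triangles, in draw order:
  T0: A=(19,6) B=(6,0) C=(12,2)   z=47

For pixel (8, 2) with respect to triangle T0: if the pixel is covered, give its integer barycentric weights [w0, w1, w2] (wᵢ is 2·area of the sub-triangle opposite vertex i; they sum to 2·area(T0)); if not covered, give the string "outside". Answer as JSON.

T0:
  2·area = 10
  edge (19, 6)→(6, 0): d=(-13,-6) top-left  bias=+0
  edge (6, 0)→(12, 2): d=(6,2) right/bottom  bias=-1
  edge (12, 2)→(19, 6): d=(7,4) right/bottom  bias=-1
    (4,0)@(9, 1): e=[5,0,5] → ·  [on edge]
    (6,1)@(13, 3): e=[3,4,3] → █
    (7,1)@(15, 3): e=[15,0,-5] → ·  [on edge]
    (6,2)@(13, 5): e=[-23,16,17] → ·
    (8,2)@(17, 5): e=[1,8,1] → █
    (9,2)@(19, 5): e=[13,4,-7] → ·
    (8,3)@(17, 7): e=[-25,20,15] → ·
  covered (2 px):
    · · · · · · · · · ·
    · · · · · · █ · · ·
    · · · · · · · · █ ·
    · · · · · · · · · ·
    · · · · · · · · · ·
    · · · · · · · · · ·
    · · · · · · · · · ·

Final: [8,1,1]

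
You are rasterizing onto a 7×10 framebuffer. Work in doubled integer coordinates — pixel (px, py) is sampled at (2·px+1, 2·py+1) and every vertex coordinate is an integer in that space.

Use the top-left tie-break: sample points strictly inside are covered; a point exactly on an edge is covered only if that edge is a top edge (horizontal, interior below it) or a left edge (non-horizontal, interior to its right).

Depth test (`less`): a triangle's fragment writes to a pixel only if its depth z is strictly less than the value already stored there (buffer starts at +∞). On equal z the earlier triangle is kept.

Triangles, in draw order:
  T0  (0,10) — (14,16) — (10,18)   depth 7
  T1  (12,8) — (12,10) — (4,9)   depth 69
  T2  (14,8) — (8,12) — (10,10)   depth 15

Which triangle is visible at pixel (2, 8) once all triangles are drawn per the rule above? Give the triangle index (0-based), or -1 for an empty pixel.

T0:
  2·area = 52
  edge (0, 10)→(14, 16): d=(14,6) right/bottom  bias=-1
  edge (14, 16)→(10, 18): d=(-4,2) right/bottom  bias=-1
  edge (10, 18)→(0, 10): d=(-10,-8) top-left  bias=+0
    (2,6)@(5, 13): e=[12,30,10] → #
    (3,6)@(7, 13): e=[0,26,26] → ·  [on edge]
    (2,7)@(5, 15): e=[40,22,-10] → ·
    (3,7)@(7, 15): e=[28,18,6] → #
    (4,7)@(9, 15): e=[16,14,22] → #
    (5,7)@(11, 15): e=[4,10,38] → #
    (6,7)@(13, 15): e=[-8,6,54] → ·
    (3,8)@(7, 17): e=[56,10,-14] → ·
    (4,8)@(9, 17): e=[44,6,2] → #
    (6,8)@(13, 17): e=[20,-2,34] → ·
    (4,9)@(9, 19): e=[72,-2,-18] → ·
    (5,9)@(11, 19): e=[60,-6,-2] → ·
  covered (6 px):
    · · · · · · ·
    · · · · · · ·
    · · · · · · ·
    · · · · · · ·
    · · · · · · ·
    · · · · · · ·
    · · # · · · ·
    · · · # # # ·
    · · · · # # ·
    · · · · · · ·
T1:
  2·area = 16
  edge (12, 8)→(12, 10): d=(0,2) right/bottom  bias=-1
  edge (12, 10)→(4, 9): d=(-8,-1) top-left  bias=+0
  edge (4, 9)→(12, 8): d=(8,-1) top-left  bias=+0
    (2,4)@(5, 9): e=[14,1,1] → #
    (3,4)@(7, 9): e=[10,3,3] → #
    (4,4)@(9, 9): e=[6,5,5] → #
    (5,4)@(11, 9): e=[2,7,7] → #
    (6,4)@(13, 9): e=[-2,9,9] → ·
    (2,5)@(5, 11): e=[14,-15,17] → ·
    (3,5)@(7, 11): e=[10,-13,19] → ·
    (4,5)@(9, 11): e=[6,-11,21] → ·
    (5,5)@(11, 11): e=[2,-9,23] → ·
  covered (4 px):
    · · · · · · ·
    · · · · · · ·
    · · · · · · ·
    · · · · · · ·
    · · # # # # ·
    · · · · · · ·
    · · · · · · ·
    · · · · · · ·
    · · · · · · ·
    · · · · · · ·
T2:
  2·area = 4
  edge (14, 8)→(8, 12): d=(-6,4) right/bottom  bias=-1
  edge (8, 12)→(10, 10): d=(2,-2) top-left  bias=+0
  edge (10, 10)→(14, 8): d=(4,-2) top-left  bias=+0
    (6,3)@(13, 7): e=[10,0,-6] → ·  [on edge]
    (5,4)@(11, 9): e=[6,0,-2] → ·  [on edge]
    (4,5)@(9, 11): e=[2,0,2] → #  [on edge]
    (5,5)@(11, 11): e=[-6,4,6] → ·
    (3,6)@(7, 13): e=[-2,0,6] → ·  [on edge]
    (4,6)@(9, 13): e=[-10,4,10] → ·
    (2,7)@(5, 15): e=[-6,0,10] → ·  [on edge]
    (1,8)@(3, 17): e=[-10,0,14] → ·  [on edge]
    (0,9)@(1, 19): e=[-14,0,18] → ·  [on edge]
  covered (1 px):
    · · · · · · ·
    · · · · · · ·
    · · · · · · ·
    · · · · · · ·
    · · · · · · ·
    · · · · # · ·
    · · · · · · ·
    · · · · · · ·
    · · · · · · ·
    · · · · · · ·

Z-buffer (winner per pixel, '.' = empty):
  . . . . . . .
  . . . . . . .
  . . . . . . .
  . . . . . . .
  . . 1 1 1 1 .
  . . . . 2 . .
  . . 0 . . . .
  . . . 0 0 0 .
  . . . . 0 0 .
  . . . . . . .

Result: -1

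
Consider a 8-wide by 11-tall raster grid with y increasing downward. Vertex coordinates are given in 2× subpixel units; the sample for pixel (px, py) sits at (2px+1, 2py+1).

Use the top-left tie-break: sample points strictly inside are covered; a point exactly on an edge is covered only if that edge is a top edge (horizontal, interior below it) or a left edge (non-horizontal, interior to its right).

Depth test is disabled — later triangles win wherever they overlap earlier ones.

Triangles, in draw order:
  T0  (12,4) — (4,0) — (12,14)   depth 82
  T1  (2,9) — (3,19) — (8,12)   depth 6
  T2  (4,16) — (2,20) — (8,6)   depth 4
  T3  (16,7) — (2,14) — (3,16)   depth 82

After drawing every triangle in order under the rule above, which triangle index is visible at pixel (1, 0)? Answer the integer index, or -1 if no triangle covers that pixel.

T0:
  2·area = 80  (B↔C swapped to make it positive)
  edge (12, 4)→(12, 14): d=(0,10) right/bottom  bias=-1
  edge (12, 14)→(4, 0): d=(-8,-14) top-left  bias=+0
  edge (4, 0)→(12, 4): d=(8,4) right/bottom  bias=-1
    (2,0)@(5, 1): e=[70,6,4] → #
    (3,0)@(7, 1): e=[50,34,-4] → ·
    (2,1)@(5, 3): e=[70,-10,20] → ·
    (3,1)@(7, 3): e=[50,18,12] → #
    (4,1)@(9, 3): e=[30,46,4] → #
    (5,1)@(11, 3): e=[10,74,-4] → ·
    (3,2)@(7, 5): e=[50,2,28] → #
    (5,2)@(11, 5): e=[10,58,12] → #
    (6,2)@(13, 5): e=[-10,86,4] → ·
    (3,3)@(7, 7): e=[50,-14,44] → ·
    (4,3)@(9, 7): e=[30,14,36] → #
    (6,3)@(13, 7): e=[-10,70,20] → ·
  covered (10 px):
    · · # · · · · ·
    · · · # # · · ·
    · · · # # # · ·
    · · · · # # · ·
    · · · · · # · ·
    · · · · · # · ·
    · · · · · · · ·
    · · · · · · · ·
    · · · · · · · ·
    · · · · · · · ·
    · · · · · · · ·
T1:
  2·area = 57  (B↔C swapped to make it positive)
  edge (2, 9)→(8, 12): d=(6,3) right/bottom  bias=-1
  edge (8, 12)→(3, 19): d=(-5,7) right/bottom  bias=-1
  edge (3, 19)→(2, 9): d=(-1,-10) top-left  bias=+0
    (6,2)@(13, 5): e=[-57,0,114] → ·  [on edge]
    (1,5)@(3, 11): e=[9,40,8] → #
    (2,5)@(5, 11): e=[3,26,28] → #
    (3,5)@(7, 11): e=[-3,12,48] → ·
    (1,6)@(3, 13): e=[21,30,6] → #
    (3,6)@(7, 13): e=[9,2,46] → #
    (4,6)@(9, 13): e=[3,-12,66] → ·
    (1,7)@(3, 15): e=[33,20,4] → #
    (3,7)@(7, 15): e=[21,-8,44] → ·
    (1,8)@(3, 17): e=[45,10,2] → #
    (2,8)@(5, 17): e=[39,-4,22] → ·
    (1,9)@(3, 19): e=[57,0,0] → ·  [on edge]
  covered (8 px):
    · · · · · · · ·
    · · · · · · · ·
    · · · · · · · ·
    · · · · · · · ·
    · · · · · · · ·
    · # # · · · · ·
    · # # # · · · ·
    · # # · · · · ·
    · # · · · · · ·
    · · · · · · · ·
    · · · · · · · ·
T2:
  2·area = 4
  edge (4, 16)→(2, 20): d=(-2,4) right/bottom  bias=-1
  edge (2, 20)→(8, 6): d=(6,-14) top-left  bias=+0
  edge (8, 6)→(4, 16): d=(-4,10) right/bottom  bias=-1
    (2,6)@(5, 13): e=[2,0,2] → #  [on edge]
    (3,6)@(7, 13): e=[-6,28,-18] → ·
    (2,7)@(5, 15): e=[-2,12,-6] → ·
  covered (1 px):
    · · · · · · · ·
    · · · · · · · ·
    · · · · · · · ·
    · · · · · · · ·
    · · · · · · · ·
    · · · · · · · ·
    · · # · · · · ·
    · · · · · · · ·
    · · · · · · · ·
    · · · · · · · ·
    · · · · · · · ·
T3:
  2·area = 35  (B↔C swapped to make it positive)
  edge (16, 7)→(3, 16): d=(-13,9) right/bottom  bias=-1
  edge (3, 16)→(2, 14): d=(-1,-2) top-left  bias=+0
  edge (2, 14)→(16, 7): d=(14,-7) top-left  bias=+0
    (6,4)@(13, 9): e=[1,27,7] → #
    (7,4)@(15, 9): e=[-17,31,21] → ·
    (4,5)@(9, 11): e=[11,17,7] → #
    (5,5)@(11, 11): e=[-7,21,21] → ·
    (6,5)@(13, 11): e=[-25,25,35] → ·
    (2,6)@(5, 13): e=[21,7,7] → #
    (3,6)@(7, 13): e=[3,11,21] → #
    (4,6)@(9, 13): e=[-15,15,35] → ·
    (1,7)@(3, 15): e=[13,1,21] → #
    (2,7)@(5, 15): e=[-5,5,35] → ·
    (3,7)@(7, 15): e=[-23,9,49] → ·
    (1,8)@(3, 17): e=[-13,-1,49] → ·
  covered (5 px):
    · · · · · · · ·
    · · · · · · · ·
    · · · · · · · ·
    · · · · · · · ·
    · · · · · · # ·
    · · · · # · · ·
    · · # # · · · ·
    · # · · · · · ·
    · · · · · · · ·
    · · · · · · · ·
    · · · · · · · ·

Z-buffer (winner per pixel, '.' = empty):
  . . 0 . . . . .
  . . . 0 0 . . .
  . . . 0 0 0 . .
  . . . . 0 0 . .
  . . . . . 0 3 .
  . 1 1 . 3 0 . .
  . 1 3 3 . . . .
  . 3 1 . . . . .
  . 1 . . . . . .
  . . . . . . . .
  . . . . . . . .

Result: -1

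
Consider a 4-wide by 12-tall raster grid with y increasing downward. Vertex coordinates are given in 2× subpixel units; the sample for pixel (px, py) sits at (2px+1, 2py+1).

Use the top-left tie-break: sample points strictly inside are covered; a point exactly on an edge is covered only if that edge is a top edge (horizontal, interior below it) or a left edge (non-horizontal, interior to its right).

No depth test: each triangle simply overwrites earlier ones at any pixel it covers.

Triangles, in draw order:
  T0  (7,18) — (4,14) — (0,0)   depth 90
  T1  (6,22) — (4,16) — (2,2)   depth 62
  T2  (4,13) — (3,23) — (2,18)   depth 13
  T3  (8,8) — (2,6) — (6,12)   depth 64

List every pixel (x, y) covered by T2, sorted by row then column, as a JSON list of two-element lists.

T0:
  2·area = 26
  edge (7, 18)→(4, 14): d=(-3,-4) top-left  bias=+0
  edge (4, 14)→(0, 0): d=(-4,-14) top-left  bias=+0
  edge (0, 0)→(7, 18): d=(7,18) right/bottom  bias=-1
    (0,1)@(1, 3): e=[21,2,3] → X
    (1,1)@(3, 3): e=[29,30,-33] → .
    (0,2)@(1, 5): e=[15,-6,17] → .
    (1,4)@(3, 9): e=[11,6,9] → X
    (2,4)@(5, 9): e=[19,34,-27] → .
    (1,5)@(3, 11): e=[5,-2,23] → .
    (2,6)@(5, 13): e=[7,18,1] → X
    (3,6)@(7, 13): e=[15,46,-35] → .
    (2,7)@(5, 15): e=[1,10,15] → X
    (3,7)@(7, 15): e=[9,38,-21] → .
    (2,8)@(5, 17): e=[-5,2,29] → .
  covered (4 px):
    . . . .
    X . . .
    . . . .
    . . . .
    . X . .
    . . . .
    . . X .
    . . X .
    . . . .
    . . . .
    . . . .
    . . . .
T1:
  2·area = 16
  edge (6, 22)→(4, 16): d=(-2,-6) top-left  bias=+0
  edge (4, 16)→(2, 2): d=(-2,-14) top-left  bias=+0
  edge (2, 2)→(6, 22): d=(4,20) right/bottom  bias=-1
    (0,3)@(1, 7): e=[0,-24,40] → .  [on edge]
    (1,3)@(3, 7): e=[12,4,0] → .  [on edge]
    (1,4)@(3, 9): e=[8,0,8] → X  [on edge]
    (2,4)@(5, 9): e=[20,28,-32] → .
    (1,5)@(3, 11): e=[4,-4,16] → .
    (1,6)@(3, 13): e=[0,-8,24] → .  [on edge]
    (2,8)@(5, 17): e=[4,12,0] → .  [on edge]
    (2,9)@(5, 19): e=[0,8,8] → X  [on edge]
    (3,9)@(7, 19): e=[12,36,-32] → .
    (2,10)@(5, 21): e=[-4,4,16] → .
    (2,11)@(5, 23): e=[-8,0,24] → .  [on edge]
  covered (2 px):
    . . . .
    . . . .
    . . . .
    . . . .
    . X . .
    . . . .
    . . . .
    . . . .
    . . . .
    . . X .
    . . . .
    . . . .
T2:
  2·area = 15
  edge (4, 13)→(3, 23): d=(-1,10) right/bottom  bias=-1
  edge (3, 23)→(2, 18): d=(-1,-5) top-left  bias=+0
  edge (2, 18)→(4, 13): d=(2,-5) top-left  bias=+0
    (2,1)@(5, 3): e=[0,30,-15] → .  [on edge]
    (0,6)@(1, 13): e=[30,0,-15] → .  [on edge]
    (1,8)@(3, 17): e=[6,6,3] → X
    (2,8)@(5, 17): e=[-14,16,13] → .
    (1,9)@(3, 19): e=[4,4,7] → X
    (2,9)@(5, 19): e=[-16,14,17] → .
    (1,10)@(3, 21): e=[2,2,11] → X
    (2,10)@(5, 21): e=[-18,12,21] → .
    (1,11)@(3, 23): e=[0,0,15] → .  [on edge]
  covered (3 px):
    . . . .
    . . . .
    . . . .
    . . . .
    . . . .
    . . . .
    . . . .
    . . . .
    . X . .
    . X . .
    . X . .
    . . . .
T3:
  2·area = 28  (B↔C swapped to make it positive)
  edge (8, 8)→(6, 12): d=(-2,4) right/bottom  bias=-1
  edge (6, 12)→(2, 6): d=(-4,-6) top-left  bias=+0
  edge (2, 6)→(8, 8): d=(6,2) right/bottom  bias=-1
    (1,3)@(3, 7): e=[22,2,4] → X
    (2,3)@(5, 7): e=[14,14,0] → .  [on edge]
    (1,4)@(3, 9): e=[18,-6,16] → .
    (2,4)@(5, 9): e=[10,6,12] → X
    (3,4)@(7, 9): e=[2,18,8] → X
    (2,5)@(5, 11): e=[6,-2,24] → .
    (3,5)@(7, 11): e=[-2,10,20] → .
  covered (3 px):
    . . . .
    . . . .
    . . . .
    . X . .
    . . X X
    . . . .
    . . . .
    . . . .
    . . . .
    . . . .
    . . . .
    . . . .

Result: [[1,8],[1,9],[1,10]]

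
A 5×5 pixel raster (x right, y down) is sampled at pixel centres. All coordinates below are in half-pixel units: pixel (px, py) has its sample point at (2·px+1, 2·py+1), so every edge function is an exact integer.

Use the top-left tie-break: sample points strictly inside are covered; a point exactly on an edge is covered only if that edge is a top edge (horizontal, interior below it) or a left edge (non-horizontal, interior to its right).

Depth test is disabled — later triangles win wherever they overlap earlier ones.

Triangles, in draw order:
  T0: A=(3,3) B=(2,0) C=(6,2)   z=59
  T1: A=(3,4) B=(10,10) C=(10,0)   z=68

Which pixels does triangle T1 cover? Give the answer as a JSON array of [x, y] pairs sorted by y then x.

T0:
  2·area = 10
  edge (3, 3)→(2, 0): d=(-1,-3) top-left  bias=+0
  edge (2, 0)→(6, 2): d=(4,2) right/bottom  bias=-1
  edge (6, 2)→(3, 3): d=(-3,1) right/bottom  bias=-1
    (1,0)@(3, 1): e=[2,2,6] → █
    (2,0)@(5, 1): e=[8,-2,4] → ·
    (4,0)@(9, 1): e=[20,-10,0] → ·  [on edge]
    (1,1)@(3, 3): e=[0,10,0] → ·  [on edge]
    (2,4)@(5, 9): e=[0,30,-20] → ·  [on edge]
  covered (1 px):
    · █ · · ·
    · · · · ·
    · · · · ·
    · · · · ·
    · · · · ·
T1:
  2·area = 70  (B↔C swapped to make it positive)
  edge (3, 4)→(10, 0): d=(7,-4) top-left  bias=+0
  edge (10, 0)→(10, 10): d=(0,10) right/bottom  bias=-1
  edge (10, 10)→(3, 4): d=(-7,-6) top-left  bias=+0
    (4,0)@(9, 1): e=[3,10,57] → █
    (2,1)@(5, 3): e=[1,50,19] → █
    (3,1)@(7, 3): e=[9,30,31] → █
    (2,2)@(5, 5): e=[15,50,5] → █
    (2,3)@(5, 7): e=[29,50,-9] → ·
    (3,3)@(7, 7): e=[37,30,3] → █
    (3,4)@(7, 9): e=[51,30,-11] → ·
    (4,4)@(9, 9): e=[59,10,1] → █
  covered (10 px):
    · · · · █
    · · █ █ █
    · · █ █ █
    · · · █ █
    · · · · █

Answer: [[4,0],[2,1],[3,1],[4,1],[2,2],[3,2],[4,2],[3,3],[4,3],[4,4]]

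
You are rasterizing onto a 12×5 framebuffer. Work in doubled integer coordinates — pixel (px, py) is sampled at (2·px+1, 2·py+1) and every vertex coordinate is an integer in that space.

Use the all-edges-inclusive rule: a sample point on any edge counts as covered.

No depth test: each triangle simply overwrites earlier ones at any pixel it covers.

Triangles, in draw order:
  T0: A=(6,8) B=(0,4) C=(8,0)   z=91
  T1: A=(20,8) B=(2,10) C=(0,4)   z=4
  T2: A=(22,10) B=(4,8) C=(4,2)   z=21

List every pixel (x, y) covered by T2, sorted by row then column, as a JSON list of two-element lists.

T0:
  2·area = 56
  edge (6, 8)→(0, 4): d=(-6,-4) inclusive
  edge (0, 4)→(8, 0): d=(8,-4) inclusive
  edge (8, 0)→(6, 8): d=(-2,8) inclusive
    (3,0)@(7, 1): e=[46,4,6] → #
    (4,0)@(9, 1): e=[54,12,-10] → ·
    (1,1)@(3, 3): e=[18,4,34] → #
    (2,1)@(5, 3): e=[26,12,18] → #
    (4,1)@(9, 3): e=[42,28,-14] → ·
    (1,2)@(3, 5): e=[6,20,30] → #
    (3,2)@(7, 5): e=[22,36,-2] → ·
    (1,3)@(3, 7): e=[-6,36,26] → ·
    (2,3)@(5, 7): e=[2,44,10] → #
    (3,3)@(7, 7): e=[10,52,-6] → ·
    (2,4)@(5, 9): e=[-10,60,6] → ·
  covered (7 px):
    · · · # · · · · · · · ·
    · # # # · · · · · · · ·
    · # # · · · · · · · · ·
    · · # · · · · · · · · ·
    · · · · · · · · · · · ·
T1:
  2·area = 112
  edge (20, 8)→(2, 10): d=(-18,2) inclusive
  edge (2, 10)→(0, 4): d=(-2,-6) inclusive
  edge (0, 4)→(20, 8): d=(20,4) inclusive
    (0,2)@(1, 5): e=[92,4,16] → #
    (1,2)@(3, 5): e=[88,16,8] → #
    (2,2)@(5, 5): e=[84,28,0] → #  [on edge]
    (3,2)@(7, 5): e=[80,40,-8] → ·
    (0,3)@(1, 7): e=[56,0,56] → #  [on edge]
    (3,3)@(7, 7): e=[44,36,32] → #
    (4,3)@(9, 7): e=[40,48,24] → #
    (5,3)@(11, 7): e=[36,60,16] → #
    (6,3)@(13, 7): e=[32,72,8] → #
    (7,3)@(15, 7): e=[28,84,0] → #  [on edge]
    (8,3)@(17, 7): e=[24,96,-8] → ·
    (0,4)@(1, 9): e=[20,-4,96] → ·
    (5,4)@(11, 9): e=[0,56,56] → #  [on edge]
  covered (16 px):
    · · · · · · · · · · · ·
    · · · · · · · · · · · ·
    # # # · · · · · · · · ·
    # # # # # # # # · · · ·
    · # # # # # · · · · · ·
T2:
  2·area = 108
  edge (22, 10)→(4, 8): d=(-18,-2) inclusive
  edge (4, 8)→(4, 2): d=(0,-6) inclusive
  edge (4, 2)→(22, 10): d=(18,8) inclusive
    (2,1)@(5, 3): e=[92,6,10] → #
    (3,1)@(7, 3): e=[96,18,-6] → ·
    (2,2)@(5, 5): e=[56,6,46] → #
    (3,2)@(7, 5): e=[60,18,30] → #
    (4,2)@(9, 5): e=[64,30,14] → #
    (5,2)@(11, 5): e=[68,42,-2] → ·
    (2,3)@(5, 7): e=[20,6,82] → #
    (5,3)@(11, 7): e=[32,42,34] → #
    (6,3)@(13, 7): e=[36,54,18] → #
    (7,3)@(15, 7): e=[40,66,2] → #
    (8,3)@(17, 7): e=[44,78,-14] → ·
    (2,4)@(5, 9): e=[-16,6,118] → ·
    (6,4)@(13, 9): e=[0,54,54] → #  [on edge]
  covered (14 px):
    · · · · · · · · · · · ·
    · · # · · · · · · · · ·
    · · # # # · · · · · · ·
    · · # # # # # # · · · ·
    · · · · · · # # # # · ·

Result: [[2,1],[2,2],[3,2],[4,2],[2,3],[3,3],[4,3],[5,3],[6,3],[7,3],[6,4],[7,4],[8,4],[9,4]]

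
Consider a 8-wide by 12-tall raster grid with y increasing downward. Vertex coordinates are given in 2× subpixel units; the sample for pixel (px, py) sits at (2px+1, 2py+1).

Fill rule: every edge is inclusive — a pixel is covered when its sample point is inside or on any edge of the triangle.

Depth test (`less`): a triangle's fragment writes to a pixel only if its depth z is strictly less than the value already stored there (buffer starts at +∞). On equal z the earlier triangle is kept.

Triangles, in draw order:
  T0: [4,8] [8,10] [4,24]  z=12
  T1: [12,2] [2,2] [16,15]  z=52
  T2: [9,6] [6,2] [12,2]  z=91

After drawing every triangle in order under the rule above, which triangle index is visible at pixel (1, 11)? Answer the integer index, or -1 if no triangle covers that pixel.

T0:
  2·area = 64
  edge (4, 8)→(8, 10): d=(4,2) inclusive
  edge (8, 10)→(4, 24): d=(-4,14) inclusive
  edge (4, 24)→(4, 8): d=(0,-16) inclusive
    (2,4)@(5, 9): e=[2,46,16] → #
    (3,4)@(7, 9): e=[-2,18,48] → ·
    (2,5)@(5, 11): e=[10,38,16] → #
    (3,5)@(7, 11): e=[6,10,48] → #
    (4,5)@(9, 11): e=[2,-18,80] → ·
    (2,6)@(5, 13): e=[18,30,16] → #
    (4,6)@(9, 13): e=[10,-26,80] → ·
    (2,7)@(5, 15): e=[26,22,16] → #
    (3,7)@(7, 15): e=[22,-6,48] → ·
    (2,8)@(5, 17): e=[34,14,16] → #
    (3,8)@(7, 17): e=[30,-14,48] → ·
    (2,9)@(5, 19): e=[42,6,16] → #
  covered (8 px):
    · · · · · · · ·
    · · · · · · · ·
    · · · · · · · ·
    · · · · · · · ·
    · · # · · · · ·
    · · # # · · · ·
    · · # # · · · ·
    · · # · · · · ·
    · · # · · · · ·
    · · # · · · · ·
    · · · · · · · ·
    · · · · · · · ·
T1:
  2·area = 130  (B↔C swapped to make it positive)
  edge (12, 2)→(16, 15): d=(4,13) inclusive
  edge (16, 15)→(2, 2): d=(-14,-13) inclusive
  edge (2, 2)→(12, 2): d=(10,0) inclusive
    (2,1)@(5, 3): e=[95,25,10] → #
    (3,1)@(7, 3): e=[69,51,10] → #
    (4,1)@(9, 3): e=[43,77,10] → #
    (5,1)@(11, 3): e=[17,103,10] → #
    (6,1)@(13, 3): e=[-9,129,10] → ·
    (2,2)@(5, 5): e=[103,-3,30] → ·
    (3,2)@(7, 5): e=[77,23,30] → #
    (6,2)@(13, 5): e=[-1,101,30] → ·
    (3,3)@(7, 7): e=[85,-5,50] → ·
    (4,3)@(9, 7): e=[59,21,50] → #
    (6,3)@(13, 7): e=[7,73,50] → #
    (7,3)@(15, 7): e=[-19,99,50] → ·
  covered (14 px):
    · · · · · · · ·
    · · # # # # · ·
    · · · # # # · ·
    · · · · # # # ·
    · · · · · # # ·
    · · · · · · # ·
    · · · · · · · #
    · · · · · · · ·
    · · · · · · · ·
    · · · · · · · ·
    · · · · · · · ·
    · · · · · · · ·
T2:
  2·area = 24
  edge (9, 6)→(6, 2): d=(-3,-4) inclusive
  edge (6, 2)→(12, 2): d=(6,0) inclusive
  edge (12, 2)→(9, 6): d=(-3,4) inclusive
    (3,1)@(7, 3): e=[1,6,17] → #
    (4,1)@(9, 3): e=[9,6,9] → #
    (5,1)@(11, 3): e=[17,6,1] → #
    (6,1)@(13, 3): e=[25,6,-7] → ·
    (3,2)@(7, 5): e=[-5,18,11] → ·
    (4,2)@(9, 5): e=[3,18,3] → #
    (5,2)@(11, 5): e=[11,18,-5] → ·
    (4,3)@(9, 7): e=[-3,30,-3] → ·
  covered (4 px):
    · · · · · · · ·
    · · · # # # · ·
    · · · · # · · ·
    · · · · · · · ·
    · · · · · · · ·
    · · · · · · · ·
    · · · · · · · ·
    · · · · · · · ·
    · · · · · · · ·
    · · · · · · · ·
    · · · · · · · ·
    · · · · · · · ·

Z-buffer (winner per pixel, '.' = empty):
  . . . . . . . .
  . . 1 1 1 1 . .
  . . . 1 1 1 . .
  . . . . 1 1 1 .
  . . 0 . . 1 1 .
  . . 0 0 . . 1 .
  . . 0 0 . . . 1
  . . 0 . . . . .
  . . 0 . . . . .
  . . 0 . . . . .
  . . . . . . . .
  . . . . . . . .

Answer: -1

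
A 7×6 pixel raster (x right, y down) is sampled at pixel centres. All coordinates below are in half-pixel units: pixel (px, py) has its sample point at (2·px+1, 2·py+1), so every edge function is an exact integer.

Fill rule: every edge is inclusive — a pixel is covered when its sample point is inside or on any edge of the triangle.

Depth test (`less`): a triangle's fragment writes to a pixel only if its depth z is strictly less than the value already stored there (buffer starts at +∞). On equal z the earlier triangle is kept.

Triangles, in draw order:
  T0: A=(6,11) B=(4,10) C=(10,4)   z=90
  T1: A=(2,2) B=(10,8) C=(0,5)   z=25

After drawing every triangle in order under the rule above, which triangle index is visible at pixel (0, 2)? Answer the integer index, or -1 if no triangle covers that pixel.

T0:
  2·area = 18
  edge (6, 11)→(4, 10): d=(-2,-1) inclusive
  edge (4, 10)→(10, 4): d=(6,-6) inclusive
  edge (10, 4)→(6, 11): d=(-4,7) inclusive
    (6,0)@(13, 1): e=[27,0,-9] → .  [on edge]
    (5,1)@(11, 3): e=[21,0,-3] → .  [on edge]
    (4,2)@(9, 5): e=[15,0,3] → X  [on edge]
    (5,2)@(11, 5): e=[17,12,-11] → .
    (3,3)@(7, 7): e=[9,0,9] → X  [on edge]
    (4,3)@(9, 7): e=[11,12,-5] → .
    (2,4)@(5, 9): e=[3,0,15] → X  [on edge]
    (4,4)@(9, 9): e=[7,24,-13] → .
    (1,5)@(3, 11): e=[-3,0,21] → .  [on edge]
    (2,5)@(5, 11): e=[-1,12,7] → .
    (3,5)@(7, 11): e=[1,24,-7] → .
  covered (4 px):
    . . . . . . .
    . . . . . . .
    . . . . X . .
    . . . X . . .
    . . X X . . .
    . . . . . . .
T1:
  2·area = 36
  edge (2, 2)→(10, 8): d=(8,6) inclusive
  edge (10, 8)→(0, 5): d=(-10,-3) inclusive
  edge (0, 5)→(2, 2): d=(2,-3) inclusive
    (1,1)@(3, 3): e=[2,29,5] → X
    (2,1)@(5, 3): e=[-10,35,11] → .
    (0,2)@(1, 5): e=[30,3,3] → X
    (2,2)@(5, 5): e=[6,15,15] → X
    (3,2)@(7, 5): e=[-6,21,21] → .
    (0,3)@(1, 7): e=[46,-17,7] → .
    (1,3)@(3, 7): e=[34,-11,13] → .
    (2,3)@(5, 7): e=[22,-5,19] → .
    (3,3)@(7, 7): e=[10,1,25] → X
    (4,3)@(9, 7): e=[-2,7,31] → .
    (3,4)@(7, 9): e=[26,-19,29] → .
  covered (5 px):
    . . . . . . .
    . X . . . . .
    X X X . . . .
    . . . X . . .
    . . . . . . .
    . . . . . . .

Z-buffer (winner per pixel, '.' = empty):
  . . . . . . .
  . 1 . . . . .
  1 1 1 . 0 . .
  . . . 1 . . .
  . . 0 0 . . .
  . . . . . . .

Final: 1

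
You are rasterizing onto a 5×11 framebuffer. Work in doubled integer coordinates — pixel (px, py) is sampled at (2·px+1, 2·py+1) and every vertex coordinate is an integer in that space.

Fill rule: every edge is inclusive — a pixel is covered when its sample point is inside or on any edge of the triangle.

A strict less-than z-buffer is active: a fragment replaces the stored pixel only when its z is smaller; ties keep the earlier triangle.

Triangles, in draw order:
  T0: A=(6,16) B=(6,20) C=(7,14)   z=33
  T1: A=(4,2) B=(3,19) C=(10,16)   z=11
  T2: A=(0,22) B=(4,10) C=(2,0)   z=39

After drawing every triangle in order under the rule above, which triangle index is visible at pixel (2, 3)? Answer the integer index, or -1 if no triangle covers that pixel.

T0:
  2·area = 4  (B↔C swapped to make it positive)
  edge (6, 16)→(7, 14): d=(1,-2) inclusive
  edge (7, 14)→(6, 20): d=(-1,6) inclusive
  edge (6, 20)→(6, 16): d=(0,-4) inclusive
  covered (0 px):
    . . . . .
    . . . . .
    . . . . .
    . . . . .
    . . . . .
    . . . . .
    . . . . .
    . . . . .
    . . . . .
    . . . . .
    . . . . .
T1:
  2·area = 116  (B↔C swapped to make it positive)
  edge (4, 2)→(10, 16): d=(6,14) inclusive
  edge (10, 16)→(3, 19): d=(-7,3) inclusive
  edge (3, 19)→(4, 2): d=(1,-17) inclusive
    (2,2)@(5, 5): e=[4,92,20] → X
    (3,2)@(7, 5): e=[-24,86,54] → .
    (2,3)@(5, 7): e=[16,78,22] → X
    (3,3)@(7, 7): e=[-12,72,56] → .
    (2,4)@(5, 9): e=[28,64,24] → X
    (3,4)@(7, 9): e=[0,58,58] → X  [on edge]
    (4,4)@(9, 9): e=[-28,52,92] → .
    (2,5)@(5, 11): e=[40,50,26] → X
    (4,5)@(9, 11): e=[-16,38,94] → .
    (2,6)@(5, 13): e=[52,36,28] → X
    (4,6)@(9, 13): e=[-4,24,96] → .
    (2,7)@(5, 15): e=[64,22,30] → X
    (1,9)@(3, 19): e=[116,0,0] → X  [on edge]
  covered (14 px):
    . . . . .
    . . . . .
    . . X . .
    . . X . .
    . . X X .
    . . X X .
    . . X X .
    . . X X X
    . . X X .
    . X . . .
    . . . . .
T2:
  2·area = 64  (B↔C swapped to make it positive)
  edge (0, 22)→(2, 0): d=(2,-22) inclusive
  edge (2, 0)→(4, 10): d=(2,10) inclusive
  edge (4, 10)→(0, 22): d=(-4,12) inclusive
    (3,0)@(7, 1): e=[112,-48,0] → .  [on edge]
    (1,2)@(3, 5): e=[32,0,32] → X  [on edge]
    (2,2)@(5, 5): e=[76,-20,8] → .
    (1,3)@(3, 7): e=[36,4,24] → X
    (2,3)@(5, 7): e=[80,-16,0] → .  [on edge]
    (1,4)@(3, 9): e=[40,8,16] → X
    (2,4)@(5, 9): e=[84,-12,-8] → .
    (0,5)@(1, 11): e=[0,32,32] → X  [on edge]
    (2,5)@(5, 11): e=[88,-8,-16] → .
    (0,6)@(1, 13): e=[4,36,24] → X
    (1,6)@(3, 13): e=[48,16,0] → X  [on edge]
    (2,6)@(5, 13): e=[92,-4,-24] → .
    (2,7)@(5, 15): e=[96,0,-32] → .  [on edge]
    (0,9)@(1, 19): e=[16,48,0] → X  [on edge]
  covered (10 px):
    . . . . .
    . . . . .
    . X . . .
    . X . . .
    . X . . .
    X X . . .
    X X . . .
    X . . . .
    X . . . .
    X . . . .
    . . . . .

Z-buffer (winner per pixel, '.' = empty):
  . . . . .
  . . . . .
  . 2 1 . .
  . 2 1 . .
  . 2 1 1 .
  2 2 1 1 .
  2 2 1 1 .
  2 . 1 1 1
  2 . 1 1 .
  2 1 . . .
  . . . . .

Result: 1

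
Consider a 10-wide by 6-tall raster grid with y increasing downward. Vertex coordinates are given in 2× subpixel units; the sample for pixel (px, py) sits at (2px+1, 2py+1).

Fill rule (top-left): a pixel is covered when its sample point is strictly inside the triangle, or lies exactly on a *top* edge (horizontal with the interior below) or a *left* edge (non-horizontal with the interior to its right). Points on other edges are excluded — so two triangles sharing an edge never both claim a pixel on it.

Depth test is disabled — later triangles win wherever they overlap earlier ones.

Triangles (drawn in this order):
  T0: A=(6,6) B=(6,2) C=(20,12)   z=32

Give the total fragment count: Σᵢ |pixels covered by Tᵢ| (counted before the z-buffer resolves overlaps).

T0:
  2·area = 56
  edge (6, 6)→(6, 2): d=(0,-4) top-left  bias=+0
  edge (6, 2)→(20, 12): d=(14,10) right/bottom  bias=-1
  edge (20, 12)→(6, 6): d=(-14,-6) top-left  bias=+0
    (3,1)@(7, 3): e=[4,4,48] → █
    (4,1)@(9, 3): e=[12,-16,60] → ·
    (3,2)@(7, 5): e=[4,32,20] → █
    (4,2)@(9, 5): e=[12,12,32] → █
    (5,2)@(11, 5): e=[20,-8,44] → ·
    (3,3)@(7, 7): e=[4,60,-8] → ·
    (4,3)@(9, 7): e=[12,40,4] → █
    (5,3)@(11, 7): e=[20,20,16] → █
    (6,3)@(13, 7): e=[28,0,28] → ·  [on edge]
    (4,4)@(9, 9): e=[12,68,-24] → ·
    (5,4)@(11, 9): e=[20,48,-12] → ·
    (6,4)@(13, 9): e=[28,28,0] → █  [on edge]
  covered (7 px):
    · · · · · · · · · ·
    · · · █ · · · · · ·
    · · · █ █ · · · · ·
    · · · · █ █ · · · ·
    · · · · · · █ █ · ·
    · · · · · · · · · ·

Result: 7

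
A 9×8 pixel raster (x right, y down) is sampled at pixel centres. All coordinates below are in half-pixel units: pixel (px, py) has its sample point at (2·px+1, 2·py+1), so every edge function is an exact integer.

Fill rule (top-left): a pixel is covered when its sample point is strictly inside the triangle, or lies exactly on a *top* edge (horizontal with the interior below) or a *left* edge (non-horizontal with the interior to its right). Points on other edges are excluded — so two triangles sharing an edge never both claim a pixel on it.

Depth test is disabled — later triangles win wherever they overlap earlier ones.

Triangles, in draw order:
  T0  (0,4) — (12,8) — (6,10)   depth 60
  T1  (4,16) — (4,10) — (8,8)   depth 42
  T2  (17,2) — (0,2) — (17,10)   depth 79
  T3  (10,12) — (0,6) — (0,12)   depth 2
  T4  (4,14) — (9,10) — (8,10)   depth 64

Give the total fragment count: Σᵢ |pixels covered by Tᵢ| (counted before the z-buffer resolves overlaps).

T0:
  2·area = 48
  edge (0, 4)→(12, 8): d=(12,4) right/bottom  bias=-1
  edge (12, 8)→(6, 10): d=(-6,2) right/bottom  bias=-1
  edge (6, 10)→(0, 4): d=(-6,-6) top-left  bias=+0
    (0,2)@(1, 5): e=[8,40,0] → #  [on edge]
    (1,2)@(3, 5): e=[0,36,12] → ·  [on edge]
    (0,3)@(1, 7): e=[32,28,-12] → ·
    (1,3)@(3, 7): e=[24,24,0] → #  [on edge]
    (2,3)@(5, 7): e=[16,20,12] → #
    (3,3)@(7, 7): e=[8,16,24] → #
    (4,3)@(9, 7): e=[0,12,36] → ·  [on edge]
    (7,3)@(15, 7): e=[-24,0,72] → ·  [on edge]
    (1,4)@(3, 9): e=[48,12,-12] → ·
    (2,4)@(5, 9): e=[40,8,0] → #  [on edge]
    (4,4)@(9, 9): e=[24,0,24] → ·  [on edge]
    (7,4)@(15, 9): e=[0,-12,60] → ·  [on edge]
    (1,5)@(3, 11): e=[72,0,-24] → ·  [on edge]
    (3,5)@(7, 11): e=[56,-8,0] → ·  [on edge]
    (4,6)@(9, 13): e=[72,-24,0] → ·  [on edge]
    (5,7)@(11, 15): e=[88,-40,0] → ·  [on edge]
  covered (6 px):
    · · · · · · · · ·
    · · · · · · · · ·
    # · · · · · · · ·
    · # # # · · · · ·
    · · # # · · · · ·
    · · · · · · · · ·
    · · · · · · · · ·
    · · · · · · · · ·
T1:
  2·area = 24
  edge (4, 16)→(4, 10): d=(0,-6) top-left  bias=+0
  edge (4, 10)→(8, 8): d=(4,-2) top-left  bias=+0
  edge (8, 8)→(4, 16): d=(-4,8) right/bottom  bias=-1
    (3,4)@(7, 9): e=[18,2,4] → #
    (4,4)@(9, 9): e=[30,6,-12] → ·
    (2,5)@(5, 11): e=[6,6,12] → #
    (3,5)@(7, 11): e=[18,10,-4] → ·
    (2,6)@(5, 13): e=[6,14,4] → #
    (3,6)@(7, 13): e=[18,18,-12] → ·
    (2,7)@(5, 15): e=[6,22,-4] → ·
  covered (3 px):
    · · · · · · · · ·
    · · · · · · · · ·
    · · · · · · · · ·
    · · · · · · · · ·
    · · · # · · · · ·
    · · # · · · · · ·
    · · # · · · · · ·
    · · · · · · · · ·
T2:
  2·area = 136  (B↔C swapped to make it positive)
  edge (17, 2)→(17, 10): d=(0,8) right/bottom  bias=-1
  edge (17, 10)→(0, 2): d=(-17,-8) top-left  bias=+0
  edge (0, 2)→(17, 2): d=(17,0) top-left  bias=+0
    (8,0)@(17, 1): e=[0,153,-17] → ·  [on edge]
    (1,1)@(3, 3): e=[112,7,17] → #
    (2,1)@(5, 3): e=[96,23,17] → #
    (3,1)@(7, 3): e=[80,39,17] → #
    (4,1)@(9, 3): e=[64,55,17] → #
    (5,1)@(11, 3): e=[48,71,17] → #
    (6,1)@(13, 3): e=[32,87,17] → #
    (7,1)@(15, 3): e=[16,103,17] → #
    (8,1)@(17, 3): e=[0,119,17] → ·  [on edge]
    (1,2)@(3, 5): e=[112,-27,51] → ·
    (2,2)@(5, 5): e=[96,-11,51] → ·
    (3,2)@(7, 5): e=[80,5,51] → #
    (8,2)@(17, 5): e=[0,85,51] → ·  [on edge]
    (8,3)@(17, 7): e=[0,51,85] → ·  [on edge]
    (8,4)@(17, 9): e=[0,17,119] → ·  [on edge]
    (8,5)@(17, 11): e=[0,-17,153] → ·  [on edge]
    (8,6)@(17, 13): e=[0,-51,187] → ·  [on edge]
    (8,7)@(17, 15): e=[0,-85,221] → ·  [on edge]
  covered (16 px):
    · · · · · · · · ·
    · # # # # # # # ·
    · · · # # # # # ·
    · · · · · # # # ·
    · · · · · · · # ·
    · · · · · · · · ·
    · · · · · · · · ·
    · · · · · · · · ·
T3:
  2·area = 60  (B↔C swapped to make it positive)
  edge (10, 12)→(0, 12): d=(-10,0) right/bottom  bias=-1
  edge (0, 12)→(0, 6): d=(0,-6) top-left  bias=+0
  edge (0, 6)→(10, 12): d=(10,6) right/bottom  bias=-1
    (0,3)@(1, 7): e=[50,6,4] → #
    (1,3)@(3, 7): e=[50,18,-8] → ·
    (0,4)@(1, 9): e=[30,6,24] → #
    (1,4)@(3, 9): e=[30,18,12] → #
    (2,4)@(5, 9): e=[30,30,0] → ·  [on edge]
    (0,5)@(1, 11): e=[10,6,44] → #
    (2,5)@(5, 11): e=[10,30,20] → #
    (3,5)@(7, 11): e=[10,42,8] → #
    (4,5)@(9, 11): e=[10,54,-4] → ·
    (0,6)@(1, 13): e=[-10,6,64] → ·
    (1,6)@(3, 13): e=[-10,18,52] → ·
    (2,6)@(5, 13): e=[-10,30,40] → ·
    (7,7)@(15, 15): e=[-30,90,0] → ·  [on edge]
  covered (7 px):
    · · · · · · · · ·
    · · · · · · · · ·
    · · · · · · · · ·
    # · · · · · · · ·
    # # · · · · · · ·
    # # # # · · · · ·
    · · · · · · · · ·
    · · · · · · · · ·
T4:
  2·area = 4  (B↔C swapped to make it positive)
  edge (4, 14)→(8, 10): d=(4,-4) top-left  bias=+0
  edge (8, 10)→(9, 10): d=(1,0) top-left  bias=+0
  edge (9, 10)→(4, 14): d=(-5,4) right/bottom  bias=-1
    (8,0)@(17, 1): e=[0,-9,13] → ·  [on edge]
    (7,1)@(15, 3): e=[0,-7,11] → ·  [on edge]
    (6,2)@(13, 5): e=[0,-5,9] → ·  [on edge]
    (5,3)@(11, 7): e=[0,-3,7] → ·  [on edge]
    (4,4)@(9, 9): e=[0,-1,5] → ·  [on edge]
    (3,5)@(7, 11): e=[0,1,3] → #  [on edge]
    (4,5)@(9, 11): e=[8,1,-5] → ·
    (2,6)@(5, 13): e=[0,3,1] → #  [on edge]
    (3,6)@(7, 13): e=[8,3,-7] → ·
    (1,7)@(3, 15): e=[0,5,-1] → ·  [on edge]
    (2,7)@(5, 15): e=[8,5,-9] → ·
  covered (2 px):
    · · · · · · · · ·
    · · · · · · · · ·
    · · · · · · · · ·
    · · · · · · · · ·
    · · · · · · · · ·
    · · · # · · · · ·
    · · # · · · · · ·
    · · · · · · · · ·

Answer: 34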